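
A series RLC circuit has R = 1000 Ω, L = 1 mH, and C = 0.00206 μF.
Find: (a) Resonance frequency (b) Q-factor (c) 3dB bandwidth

Step 1 — Resonance condition Im(Z)=0 gives ω₀ = 1/√(LC).
Step 2 — ω₀ = 1/√(0.001·2.06e-09) = 6.967e+05 rad/s.
Step 3 — f₀ = ω₀/(2π) = 1.109e+05 Hz.
Step 4 — Series Q: Q = ω₀L/R = 6.967e+05·0.001/1000 = 0.6967.
Step 5 — 3dB bandwidth: Δω = ω₀/Q = 1e+06 rad/s; BW = Δω/(2π) = 1.592e+05 Hz.

(a) f₀ = 1.109e+05 Hz  (b) Q = 0.6967  (c) BW = 1.592e+05 Hz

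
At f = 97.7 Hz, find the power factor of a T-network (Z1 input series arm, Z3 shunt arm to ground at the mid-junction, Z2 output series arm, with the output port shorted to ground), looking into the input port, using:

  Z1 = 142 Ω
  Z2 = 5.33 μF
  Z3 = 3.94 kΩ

Step 1 — Angular frequency: ω = 2π·f = 2π·97.7 = 613.9 rad/s.
Step 2 — Component impedances:
  Z1: Z = R = 142 Ω
  Z2: Z = 1/(jωC) = -j/(ω·C) = 0 - j305.6 Ω
  Z3: Z = R = 3940 Ω
Step 3 — With the output port shorted to ground, the output series arm Z2 runs from the junction to ground; the shunt arm Z3 also runs from the junction to ground. They appear in parallel: Z3 || Z2 = 23.57 - j303.8 Ω.
Step 4 — Series with input arm Z1: Z_in = Z1 + (Z3 || Z2) = 165.6 - j303.8 Ω = 346∠-61.4° Ω.
Step 5 — Power factor: PF = cos(φ) = Re(Z)/|Z| = 165.57/345.99 = 0.4785.
Step 6 — Type: Im(Z) = -303.8 ⇒ leading (phase φ = -61.4°).

PF = 0.4785 (leading, φ = -61.4°)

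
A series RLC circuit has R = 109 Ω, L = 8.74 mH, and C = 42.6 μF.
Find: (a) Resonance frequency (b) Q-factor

Step 1 — Resonance condition Im(Z)=0 gives ω₀ = 1/√(LC).
Step 2 — ω₀ = 1/√(0.00874·4.26e-05) = 1639 rad/s.
Step 3 — f₀ = ω₀/(2π) = 260.8 Hz.
Step 4 — Series Q: Q = ω₀L/R = 1639·0.00874/109 = 0.1314.

(a) f₀ = 260.8 Hz  (b) Q = 0.1314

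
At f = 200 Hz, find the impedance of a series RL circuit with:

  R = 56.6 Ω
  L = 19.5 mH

Step 1 — Angular frequency: ω = 2π·f = 2π·200 = 1257 rad/s.
Step 2 — Component impedances:
  R: Z = R = 56.6 Ω
  L: Z = jωL = j·1257·0.0195 = 0 + j24.5 Ω
Step 3 — Series combination: Z_total = R + L = 56.6 + j24.5 Ω = 61.68∠23.4° Ω.

Z = 56.6 + j24.5 Ω = 61.68∠23.4° Ω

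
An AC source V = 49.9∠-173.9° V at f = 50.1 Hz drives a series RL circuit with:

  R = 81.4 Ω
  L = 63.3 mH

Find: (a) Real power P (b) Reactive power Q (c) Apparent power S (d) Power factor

Step 1 — Angular frequency: ω = 2π·f = 2π·50.1 = 314.8 rad/s.
Step 2 — Component impedances:
  R: Z = R = 81.4 Ω
  L: Z = jωL = j·314.8·0.0633 = 0 + j19.93 Ω
Step 3 — Series combination: Z_total = R + L = 81.4 + j19.93 Ω = 83.8∠13.8° Ω.
Step 4 — Source phasor: V = 49.9∠-173.9° V = -49.62 - j5.303 V.
Step 5 — Current: I = V / Z = -0.5901 + j0.07932 A = 0.5954∠172.3° A.
Step 6 — Complex power: S = V·I* = 28.86 + j7.065 VA.
Step 7 — Real power: P = Re(S) = 28.86 W.
Step 8 — Reactive power: Q = Im(S) = 7.065 VAR.
Step 9 — Apparent power: |S| = 29.71 VA.
Step 10 — Power factor: PF = P/|S| = 0.9713 (lagging).

(a) P = 28.86 W  (b) Q = 7.065 VAR  (c) S = 29.71 VA  (d) PF = 0.9713 (lagging)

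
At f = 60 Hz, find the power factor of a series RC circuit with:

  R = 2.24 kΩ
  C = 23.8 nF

Step 1 — Angular frequency: ω = 2π·f = 2π·60 = 377 rad/s.
Step 2 — Component impedances:
  R: Z = R = 2240 Ω
  C: Z = 1/(jωC) = -j/(ω·C) = 0 - j1.115e+05 Ω
Step 3 — Series combination: Z_total = R + C = 2240 - j1.115e+05 Ω = 1.115e+05∠-88.8° Ω.
Step 4 — Power factor: PF = cos(φ) = Re(Z)/|Z| = 2240/1.115e+05 = 0.02009.
Step 5 — Type: Im(Z) = -1.115e+05 ⇒ leading (phase φ = -88.8°).

PF = 0.02009 (leading, φ = -88.8°)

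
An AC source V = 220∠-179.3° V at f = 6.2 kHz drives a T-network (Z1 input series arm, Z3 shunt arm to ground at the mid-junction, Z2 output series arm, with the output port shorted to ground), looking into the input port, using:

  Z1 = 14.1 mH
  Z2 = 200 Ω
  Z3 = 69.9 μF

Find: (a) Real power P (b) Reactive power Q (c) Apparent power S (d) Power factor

Step 1 — Angular frequency: ω = 2π·f = 2π·6200 = 3.896e+04 rad/s.
Step 2 — Component impedances:
  Z1: Z = jωL = j·3.896e+04·0.0141 = 0 + j549.3 Ω
  Z2: Z = R = 200 Ω
  Z3: Z = 1/(jωC) = -j/(ω·C) = 0 - j0.3672 Ω
Step 3 — With the output port shorted to ground, the output series arm Z2 runs from the junction to ground; the shunt arm Z3 also runs from the junction to ground. They appear in parallel: Z3 || Z2 = 0.0006743 - j0.3672 Ω.
Step 4 — Series with input arm Z1: Z_in = Z1 + (Z3 || Z2) = 0.0006743 + j548.9 Ω = 548.9∠90.0° Ω.
Step 5 — Source phasor: V = 220∠-179.3° V = -220 - j2.688 V.
Step 6 — Current: I = V / Z = -0.004897 + j0.4008 A = 0.4008∠90.7° A.
Step 7 — Complex power: S = V·I* = 0.0001083 + j88.17 VA.
Step 8 — Real power: P = Re(S) = 0.0001083 W.
Step 9 — Reactive power: Q = Im(S) = 88.17 VAR.
Step 10 — Apparent power: |S| = 88.17 VA.
Step 11 — Power factor: PF = P/|S| = 1.228e-06 (lagging).

(a) P = 0.0001083 W  (b) Q = 88.17 VAR  (c) S = 88.17 VA  (d) PF = 1.228e-06 (lagging)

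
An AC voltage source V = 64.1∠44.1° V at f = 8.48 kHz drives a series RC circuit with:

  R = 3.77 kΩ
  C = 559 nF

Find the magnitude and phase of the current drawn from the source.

Step 1 — Angular frequency: ω = 2π·f = 2π·8480 = 5.328e+04 rad/s.
Step 2 — Component impedances:
  R: Z = R = 3770 Ω
  C: Z = 1/(jωC) = -j/(ω·C) = 0 - j33.57 Ω
Step 3 — Series combination: Z_total = R + C = 3770 - j33.57 Ω = 3770∠-0.5° Ω.
Step 4 — Source phasor: V = 64.1∠44.1° V = 46.03 + j44.61 V.
Step 5 — Ohm's law: I = V / Z_total = (46.03 + j44.61) / (3770 - j33.57) = 0.0121 + j0.01194 A.
Step 6 — Convert to polar: |I| = 0.017 A, ∠I = 44.6°.

I = 0.017∠44.6° A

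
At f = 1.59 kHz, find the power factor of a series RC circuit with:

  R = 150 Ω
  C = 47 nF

Step 1 — Angular frequency: ω = 2π·f = 2π·1590 = 9990 rad/s.
Step 2 — Component impedances:
  R: Z = R = 150 Ω
  C: Z = 1/(jωC) = -j/(ω·C) = 0 - j2130 Ω
Step 3 — Series combination: Z_total = R + C = 150 - j2130 Ω = 2135∠-86.0° Ω.
Step 4 — Power factor: PF = cos(φ) = Re(Z)/|Z| = 150/2135 = 0.07026.
Step 5 — Type: Im(Z) = -2130 ⇒ leading (phase φ = -86.0°).

PF = 0.07026 (leading, φ = -86.0°)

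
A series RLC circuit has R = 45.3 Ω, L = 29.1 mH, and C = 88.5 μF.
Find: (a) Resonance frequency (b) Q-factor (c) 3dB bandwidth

Step 1 — Resonance: ω₀ = 1/√(LC) = 1/√(0.0291·8.85e-05) = 623.1 rad/s.
Step 2 — f₀ = ω₀/(2π) = 99.17 Hz.
Step 3 — Series Q: Q = ω₀L/R = 623.1·0.0291/45.3 = 0.4003.
Step 4 — Bandwidth: Δω = ω₀/Q = 1557 rad/s; BW = Δω/(2π) = 247.8 Hz.

(a) f₀ = 99.17 Hz  (b) Q = 0.4003  (c) BW = 247.8 Hz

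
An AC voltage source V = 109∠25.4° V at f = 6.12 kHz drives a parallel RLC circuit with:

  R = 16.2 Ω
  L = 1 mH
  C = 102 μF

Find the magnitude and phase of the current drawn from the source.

Step 1 — Angular frequency: ω = 2π·f = 2π·6120 = 3.845e+04 rad/s.
Step 2 — Component impedances:
  R: Z = R = 16.2 Ω
  L: Z = jωL = j·3.845e+04·0.001 = 0 + j38.45 Ω
  C: Z = 1/(jωC) = -j/(ω·C) = 0 - j0.255 Ω
Step 3 — Parallel combination: 1/Z_total = 1/R + 1/L + 1/C; Z_total = 0.004065 - j0.2566 Ω = 0.2566∠-89.1° Ω.
Step 4 — Source phasor: V = 109∠25.4° V = 98.46 + j46.75 V.
Step 5 — Ohm's law: I = V / Z_total = (98.46 + j46.75) / (0.004065 - j0.2566) = -176.1 + j386.5 A.
Step 6 — Convert to polar: |I| = 424.7 A, ∠I = 114.5°.

I = 424.7∠114.5° A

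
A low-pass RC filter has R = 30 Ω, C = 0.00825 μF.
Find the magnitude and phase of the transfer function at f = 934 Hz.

Step 1 — Angular frequency: ω = 2π·934 = 5868 rad/s.
Step 2 — Transfer function: H(jω) = 1/(1 + jωRC).
Step 3 — Denominator: 1 + jωRC = 1 + j·5868·30·8.25e-09 = 1 + j0.001452.
Step 4 — H = 1 - j0.001452.
Step 5 — Magnitude: |H| = 1 (-0.0 dB); phase: φ = -0.1°.

|H| = 1 (-0.0 dB), φ = -0.1°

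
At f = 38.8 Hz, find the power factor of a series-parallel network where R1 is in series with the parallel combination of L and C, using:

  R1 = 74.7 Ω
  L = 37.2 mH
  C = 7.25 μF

Step 1 — Angular frequency: ω = 2π·f = 2π·38.8 = 243.8 rad/s.
Step 2 — Component impedances:
  R1: Z = R = 74.7 Ω
  L: Z = jωL = j·243.8·0.0372 = 0 + j9.069 Ω
  C: Z = 1/(jωC) = -j/(ω·C) = 0 - j565.8 Ω
Step 3 — Parallel branch: L || C = 1/(1/L + 1/C) = 0 + j9.217 Ω.
Step 4 — Series with R1: Z_total = R1 + (L || C) = 74.7 + j9.217 Ω = 75.27∠7.0° Ω.
Step 5 — Power factor: PF = cos(φ) = Re(Z)/|Z| = 74.7/75.266 = 0.9925.
Step 6 — Type: Im(Z) = 9.217 ⇒ lagging (phase φ = 7.0°).

PF = 0.9925 (lagging, φ = 7.0°)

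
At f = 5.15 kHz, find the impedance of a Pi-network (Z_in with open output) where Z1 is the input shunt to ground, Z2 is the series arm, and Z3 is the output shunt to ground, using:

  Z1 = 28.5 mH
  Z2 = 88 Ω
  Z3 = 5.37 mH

Step 1 — Angular frequency: ω = 2π·f = 2π·5150 = 3.236e+04 rad/s.
Step 2 — Component impedances:
  Z1: Z = jωL = j·3.236e+04·0.0285 = 0 + j922.2 Ω
  Z2: Z = R = 88 Ω
  Z3: Z = jωL = j·3.236e+04·0.00537 = 0 + j173.8 Ω
Step 3 — With open output, the series arm Z2 and the output shunt Z3 appear in series to ground: Z2 + Z3 = 88 + j173.8 Ω.
Step 4 — Parallel with input shunt Z1: Z_in = Z1 || (Z2 + Z3) = 61.91 + j151.2 Ω = 163.4∠67.7° Ω.

Z = 61.91 + j151.2 Ω = 163.4∠67.7° Ω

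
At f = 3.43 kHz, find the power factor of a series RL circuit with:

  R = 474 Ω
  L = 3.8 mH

Step 1 — Angular frequency: ω = 2π·f = 2π·3430 = 2.155e+04 rad/s.
Step 2 — Component impedances:
  R: Z = R = 474 Ω
  L: Z = jωL = j·2.155e+04·0.0038 = 0 + j81.9 Ω
Step 3 — Series combination: Z_total = R + L = 474 + j81.9 Ω = 481∠9.8° Ω.
Step 4 — Power factor: PF = cos(φ) = Re(Z)/|Z| = 474/481 = 0.9854.
Step 5 — Type: Im(Z) = 81.9 ⇒ lagging (phase φ = 9.8°).

PF = 0.9854 (lagging, φ = 9.8°)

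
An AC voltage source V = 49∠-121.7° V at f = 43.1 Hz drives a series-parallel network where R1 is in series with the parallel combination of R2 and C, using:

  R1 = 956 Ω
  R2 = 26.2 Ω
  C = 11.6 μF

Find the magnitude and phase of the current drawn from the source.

Step 1 — Angular frequency: ω = 2π·f = 2π·43.1 = 270.8 rad/s.
Step 2 — Component impedances:
  R1: Z = R = 956 Ω
  R2: Z = R = 26.2 Ω
  C: Z = 1/(jωC) = -j/(ω·C) = 0 - j318.3 Ω
Step 3 — Parallel branch: R2 || C = 1/(1/R2 + 1/C) = 26.02 - j2.142 Ω.
Step 4 — Series with R1: Z_total = R1 + (R2 || C) = 982 - j2.142 Ω = 982∠-0.1° Ω.
Step 5 — Source phasor: V = 49∠-121.7° V = -25.75 - j41.69 V.
Step 6 — Ohm's law: I = V / Z_total = (-25.75 - j41.69) / (982 - j2.142) = -0.02613 - j0.04251 A.
Step 7 — Convert to polar: |I| = 0.0499 A, ∠I = -121.6°.

I = 0.0499∠-121.6° A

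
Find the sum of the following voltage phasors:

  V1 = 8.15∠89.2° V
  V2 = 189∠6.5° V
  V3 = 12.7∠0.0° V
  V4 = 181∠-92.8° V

Step 1 — Convert each phasor to rectangular form:
  V1 = 8.15·(cos(89.2°) + j·sin(89.2°)) = 0.1138 + j8.149 V
  V2 = 189·(cos(6.5°) + j·sin(6.5°)) = 187.8 + j21.4 V
  V3 = 12.7·(cos(0.0°) + j·sin(0.0°)) = 12.7 V
  V4 = 181·(cos(-92.8°) + j·sin(-92.8°)) = -8.842 - j180.8 V
Step 2 — Sum components: V_total = 191.8 - j151.2 V.
Step 3 — Convert to polar: |V_total| = 244.2 V, ∠V_total = -38.3°.

V_total = 244.2∠-38.3° V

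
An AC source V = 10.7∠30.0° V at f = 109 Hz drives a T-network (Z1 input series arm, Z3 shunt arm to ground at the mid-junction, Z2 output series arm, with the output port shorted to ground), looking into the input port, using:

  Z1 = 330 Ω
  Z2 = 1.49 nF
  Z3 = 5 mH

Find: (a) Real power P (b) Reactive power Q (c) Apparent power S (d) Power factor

Step 1 — Angular frequency: ω = 2π·f = 2π·109 = 684.9 rad/s.
Step 2 — Component impedances:
  Z1: Z = R = 330 Ω
  Z2: Z = 1/(jωC) = -j/(ω·C) = 0 - j9.8e+05 Ω
  Z3: Z = jωL = j·684.9·0.005 = 0 + j3.424 Ω
Step 3 — With the output port shorted to ground, the output series arm Z2 runs from the junction to ground; the shunt arm Z3 also runs from the junction to ground. They appear in parallel: Z3 || Z2 = 0 + j3.424 Ω.
Step 4 — Series with input arm Z1: Z_in = Z1 + (Z3 || Z2) = 330 + j3.424 Ω = 330∠0.6° Ω.
Step 5 — Source phasor: V = 10.7∠30.0° V = 9.266 + j5.35 V.
Step 6 — Current: I = V / Z = 0.02825 + j0.01592 A = 0.03242∠29.4° A.
Step 7 — Complex power: S = V·I* = 0.3469 + j0.0036 VA.
Step 8 — Real power: P = Re(S) = 0.3469 W.
Step 9 — Reactive power: Q = Im(S) = 0.0036 VAR.
Step 10 — Apparent power: |S| = 0.3469 VA.
Step 11 — Power factor: PF = P/|S| = 0.9999 (lagging).

(a) P = 0.3469 W  (b) Q = 0.0036 VAR  (c) S = 0.3469 VA  (d) PF = 0.9999 (lagging)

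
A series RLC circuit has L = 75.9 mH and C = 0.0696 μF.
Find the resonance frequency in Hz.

Step 1 — Resonance condition Im(Z)=0 gives ω₀ = 1/√(LC).
Step 2 — ω₀ = 1/√(0.0759·6.96e-08) = 1.376e+04 rad/s.
Step 3 — f₀ = ω₀/(2π) = 2190 Hz.

f₀ = 2190 Hz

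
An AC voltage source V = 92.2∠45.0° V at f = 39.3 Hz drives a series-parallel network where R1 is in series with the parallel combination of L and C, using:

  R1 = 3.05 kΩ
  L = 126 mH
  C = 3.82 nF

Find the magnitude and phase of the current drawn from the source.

Step 1 — Angular frequency: ω = 2π·f = 2π·39.3 = 246.9 rad/s.
Step 2 — Component impedances:
  R1: Z = R = 3050 Ω
  L: Z = jωL = j·246.9·0.126 = 0 + j31.11 Ω
  C: Z = 1/(jωC) = -j/(ω·C) = 0 - j1.06e+06 Ω
Step 3 — Parallel branch: L || C = 1/(1/L + 1/C) = 0 + j31.11 Ω.
Step 4 — Series with R1: Z_total = R1 + (L || C) = 3050 + j31.11 Ω = 3050∠0.6° Ω.
Step 5 — Source phasor: V = 92.2∠45.0° V = 65.2 + j65.2 V.
Step 6 — Ohm's law: I = V / Z_total = (65.2 + j65.2) / (3050 + j31.11) = 0.02159 + j0.02116 A.
Step 7 — Convert to polar: |I| = 0.03023 A, ∠I = 44.4°.

I = 0.03023∠44.4° A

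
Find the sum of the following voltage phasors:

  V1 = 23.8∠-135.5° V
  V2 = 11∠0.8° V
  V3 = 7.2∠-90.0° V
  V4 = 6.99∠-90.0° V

Step 1 — Convert each phasor to rectangular form:
  V1 = 23.8·(cos(-135.5°) + j·sin(-135.5°)) = -16.98 - j16.68 V
  V2 = 11·(cos(0.8°) + j·sin(0.8°)) = 11 + j0.1536 V
  V3 = 7.2·(cos(-90.0°) + j·sin(-90.0°)) = 0 - j7.2 V
  V4 = 6.99·(cos(-90.0°) + j·sin(-90.0°)) = 0 - j6.99 V
Step 2 — Sum components: V_total = -5.976 - j30.72 V.
Step 3 — Convert to polar: |V_total| = 31.29 V, ∠V_total = -101.0°.

V_total = 31.29∠-101.0° V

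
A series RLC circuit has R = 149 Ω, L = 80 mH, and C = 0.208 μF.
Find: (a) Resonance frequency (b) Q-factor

Step 1 — Resonance condition Im(Z)=0 gives ω₀ = 1/√(LC).
Step 2 — ω₀ = 1/√(0.08·2.08e-07) = 7752 rad/s.
Step 3 — f₀ = ω₀/(2π) = 1234 Hz.
Step 4 — Series Q: Q = ω₀L/R = 7752·0.08/149 = 4.162.

(a) f₀ = 1234 Hz  (b) Q = 4.162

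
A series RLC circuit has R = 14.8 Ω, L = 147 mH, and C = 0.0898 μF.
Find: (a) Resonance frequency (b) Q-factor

Step 1 — Resonance condition Im(Z)=0 gives ω₀ = 1/√(LC).
Step 2 — ω₀ = 1/√(0.147·8.98e-08) = 8704 rad/s.
Step 3 — f₀ = ω₀/(2π) = 1385 Hz.
Step 4 — Series Q: Q = ω₀L/R = 8704·0.147/14.8 = 86.45.

(a) f₀ = 1385 Hz  (b) Q = 86.45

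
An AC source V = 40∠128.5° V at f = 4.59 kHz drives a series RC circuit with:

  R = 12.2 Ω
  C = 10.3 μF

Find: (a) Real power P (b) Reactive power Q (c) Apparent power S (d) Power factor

Step 1 — Angular frequency: ω = 2π·f = 2π·4590 = 2.884e+04 rad/s.
Step 2 — Component impedances:
  R: Z = R = 12.2 Ω
  C: Z = 1/(jωC) = -j/(ω·C) = 0 - j3.366 Ω
Step 3 — Series combination: Z_total = R + C = 12.2 - j3.366 Ω = 12.66∠-15.4° Ω.
Step 4 — Source phasor: V = 40∠128.5° V = -24.9 + j31.3 V.
Step 5 — Current: I = V / Z = -2.555 + j1.861 A = 3.161∠143.9° A.
Step 6 — Complex power: S = V·I* = 121.9 - j33.63 VA.
Step 7 — Real power: P = Re(S) = 121.9 W.
Step 8 — Reactive power: Q = Im(S) = -33.63 VAR.
Step 9 — Apparent power: |S| = 126.4 VA.
Step 10 — Power factor: PF = P/|S| = 0.964 (leading).

(a) P = 121.9 W  (b) Q = -33.63 VAR  (c) S = 126.4 VA  (d) PF = 0.964 (leading)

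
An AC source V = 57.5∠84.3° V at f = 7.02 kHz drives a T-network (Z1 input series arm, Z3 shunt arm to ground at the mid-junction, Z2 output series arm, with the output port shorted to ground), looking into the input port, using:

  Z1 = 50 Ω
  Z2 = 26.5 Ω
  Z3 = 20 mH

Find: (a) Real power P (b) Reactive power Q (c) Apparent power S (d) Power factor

Step 1 — Angular frequency: ω = 2π·f = 2π·7020 = 4.411e+04 rad/s.
Step 2 — Component impedances:
  Z1: Z = R = 50 Ω
  Z2: Z = R = 26.5 Ω
  Z3: Z = jωL = j·4.411e+04·0.02 = 0 + j882.2 Ω
Step 3 — With the output port shorted to ground, the output series arm Z2 runs from the junction to ground; the shunt arm Z3 also runs from the junction to ground. They appear in parallel: Z3 || Z2 = 26.48 + j0.7953 Ω.
Step 4 — Series with input arm Z1: Z_in = Z1 + (Z3 || Z2) = 76.48 + j0.7953 Ω = 76.48∠0.6° Ω.
Step 5 — Source phasor: V = 57.5∠84.3° V = 5.711 + j57.22 V.
Step 6 — Current: I = V / Z = 0.08245 + j0.7473 A = 0.7518∠83.7° A.
Step 7 — Complex power: S = V·I* = 43.23 + j0.4496 VA.
Step 8 — Real power: P = Re(S) = 43.23 W.
Step 9 — Reactive power: Q = Im(S) = 0.4496 VAR.
Step 10 — Apparent power: |S| = 43.23 VA.
Step 11 — Power factor: PF = P/|S| = 0.9999 (lagging).

(a) P = 43.23 W  (b) Q = 0.4496 VAR  (c) S = 43.23 VA  (d) PF = 0.9999 (lagging)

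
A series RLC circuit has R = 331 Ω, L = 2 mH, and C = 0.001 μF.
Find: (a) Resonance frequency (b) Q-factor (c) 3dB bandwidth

Step 1 — Resonance condition Im(Z)=0 gives ω₀ = 1/√(LC).
Step 2 — ω₀ = 1/√(0.002·1e-09) = 7.071e+05 rad/s.
Step 3 — f₀ = ω₀/(2π) = 1.125e+05 Hz.
Step 4 — Series Q: Q = ω₀L/R = 7.071e+05·0.002/331 = 4.273.
Step 5 — 3dB bandwidth: Δω = ω₀/Q = 1.655e+05 rad/s; BW = Δω/(2π) = 2.634e+04 Hz.

(a) f₀ = 1.125e+05 Hz  (b) Q = 4.273  (c) BW = 2.634e+04 Hz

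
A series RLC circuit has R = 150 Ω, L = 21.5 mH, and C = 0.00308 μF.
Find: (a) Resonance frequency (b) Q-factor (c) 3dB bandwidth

Step 1 — Resonance condition Im(Z)=0 gives ω₀ = 1/√(LC).
Step 2 — ω₀ = 1/√(0.0215·3.08e-09) = 1.229e+05 rad/s.
Step 3 — f₀ = ω₀/(2π) = 1.956e+04 Hz.
Step 4 — Series Q: Q = ω₀L/R = 1.229e+05·0.0215/150 = 17.61.
Step 5 — 3dB bandwidth: Δω = ω₀/Q = 6977 rad/s; BW = Δω/(2π) = 1110 Hz.

(a) f₀ = 1.956e+04 Hz  (b) Q = 17.61  (c) BW = 1110 Hz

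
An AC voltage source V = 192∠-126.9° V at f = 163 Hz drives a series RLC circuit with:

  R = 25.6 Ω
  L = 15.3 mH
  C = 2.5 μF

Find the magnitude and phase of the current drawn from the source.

Step 1 — Angular frequency: ω = 2π·f = 2π·163 = 1024 rad/s.
Step 2 — Component impedances:
  R: Z = R = 25.6 Ω
  L: Z = jωL = j·1024·0.0153 = 0 + j15.67 Ω
  C: Z = 1/(jωC) = -j/(ω·C) = 0 - j390.6 Ω
Step 3 — Series combination: Z_total = R + L + C = 25.6 - j374.9 Ω = 375.8∠-86.1° Ω.
Step 4 — Source phasor: V = 192∠-126.9° V = -115.3 - j153.5 V.
Step 5 — Ohm's law: I = V / Z_total = (-115.3 - j153.5) / (25.6 - j374.9) = 0.3868 - j0.3339 A.
Step 6 — Convert to polar: |I| = 0.511 A, ∠I = -40.8°.

I = 0.511∠-40.8° A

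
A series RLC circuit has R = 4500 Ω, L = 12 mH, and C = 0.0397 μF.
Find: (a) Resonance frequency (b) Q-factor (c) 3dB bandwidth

Step 1 — Resonance: ω₀ = 1/√(LC) = 1/√(0.012·3.97e-08) = 4.582e+04 rad/s.
Step 2 — f₀ = ω₀/(2π) = 7292 Hz.
Step 3 — Series Q: Q = ω₀L/R = 4.582e+04·0.012/4500 = 0.1222.
Step 4 — Bandwidth: Δω = ω₀/Q = 3.75e+05 rad/s; BW = Δω/(2π) = 5.968e+04 Hz.

(a) f₀ = 7292 Hz  (b) Q = 0.1222  (c) BW = 5.968e+04 Hz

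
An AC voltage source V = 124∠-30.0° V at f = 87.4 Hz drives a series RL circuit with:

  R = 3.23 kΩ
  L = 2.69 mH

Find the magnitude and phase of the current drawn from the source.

Step 1 — Angular frequency: ω = 2π·f = 2π·87.4 = 549.2 rad/s.
Step 2 — Component impedances:
  R: Z = R = 3230 Ω
  L: Z = jωL = j·549.2·0.00269 = 0 + j1.477 Ω
Step 3 — Series combination: Z_total = R + L = 3230 + j1.477 Ω = 3230∠0.0° Ω.
Step 4 — Source phasor: V = 124∠-30.0° V = 107.4 - j62 V.
Step 5 — Ohm's law: I = V / Z_total = (107.4 - j62) / (3230 + j1.477) = 0.03324 - j0.01921 A.
Step 6 — Convert to polar: |I| = 0.03839 A, ∠I = -30.0°.

I = 0.03839∠-30.0° A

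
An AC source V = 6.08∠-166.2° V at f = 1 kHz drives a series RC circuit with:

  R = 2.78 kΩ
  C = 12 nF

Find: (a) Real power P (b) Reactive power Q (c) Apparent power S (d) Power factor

Step 1 — Angular frequency: ω = 2π·f = 2π·1000 = 6283 rad/s.
Step 2 — Component impedances:
  R: Z = R = 2780 Ω
  C: Z = 1/(jωC) = -j/(ω·C) = 0 - j1.326e+04 Ω
Step 3 — Series combination: Z_total = R + C = 2780 - j1.326e+04 Ω = 1.355e+04∠-78.2° Ω.
Step 4 — Source phasor: V = 6.08∠-166.2° V = -5.904 - j1.45 V.
Step 5 — Current: I = V / Z = 1.536e-05 - j0.0004484 A = 0.0004487∠-88.0° A.
Step 6 — Complex power: S = V·I* = 0.0005596 - j0.00267 VA.
Step 7 — Real power: P = Re(S) = 0.0005596 W.
Step 8 — Reactive power: Q = Im(S) = -0.00267 VAR.
Step 9 — Apparent power: |S| = 0.002728 VA.
Step 10 — Power factor: PF = P/|S| = 0.2051 (leading).

(a) P = 0.0005596 W  (b) Q = -0.00267 VAR  (c) S = 0.002728 VA  (d) PF = 0.2051 (leading)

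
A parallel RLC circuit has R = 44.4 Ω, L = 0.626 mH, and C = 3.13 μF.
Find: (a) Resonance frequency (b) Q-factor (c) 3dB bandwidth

Step 1 — Resonance: ω₀ = 1/√(LC) = 1/√(0.000626·3.13e-06) = 2.259e+04 rad/s.
Step 2 — f₀ = ω₀/(2π) = 3596 Hz.
Step 3 — Parallel Q: Q = R/(ω₀L) = 44.4/(2.259e+04·0.000626) = 3.14.
Step 4 — Bandwidth: Δω = ω₀/Q = 7196 rad/s; BW = Δω/(2π) = 1145 Hz.

(a) f₀ = 3596 Hz  (b) Q = 3.14  (c) BW = 1145 Hz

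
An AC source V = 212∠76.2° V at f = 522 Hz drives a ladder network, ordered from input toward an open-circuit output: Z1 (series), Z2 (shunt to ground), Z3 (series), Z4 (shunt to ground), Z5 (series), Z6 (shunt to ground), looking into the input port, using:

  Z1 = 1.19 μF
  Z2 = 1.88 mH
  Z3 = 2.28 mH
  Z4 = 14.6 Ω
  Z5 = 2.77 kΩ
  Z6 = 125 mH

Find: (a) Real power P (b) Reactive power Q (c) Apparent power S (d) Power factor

Step 1 — Angular frequency: ω = 2π·f = 2π·522 = 3280 rad/s.
Step 2 — Component impedances:
  Z1: Z = 1/(jωC) = -j/(ω·C) = 0 - j256.2 Ω
  Z2: Z = jωL = j·3280·0.00188 = 0 + j6.166 Ω
  Z3: Z = jωL = j·3280·0.00228 = 0 + j7.478 Ω
  Z4: Z = R = 14.6 Ω
  Z5: Z = R = 2770 Ω
  Z6: Z = jωL = j·3280·0.125 = 0 + j410 Ω
Step 3 — Ladder network (open output): work backward from the far end, alternating series and parallel combinations. Z_in = 1.39 - j251.4 Ω = 251.4∠-89.7° Ω.
Step 4 — Source phasor: V = 212∠76.2° V = 50.57 + j205.9 V.
Step 5 — Current: I = V / Z = -0.8179 + j0.2057 A = 0.8434∠165.9° A.
Step 6 — Complex power: S = V·I* = 0.9884 - j178.8 VA.
Step 7 — Real power: P = Re(S) = 0.9884 W.
Step 8 — Reactive power: Q = Im(S) = -178.8 VAR.
Step 9 — Apparent power: |S| = 178.8 VA.
Step 10 — Power factor: PF = P/|S| = 0.005528 (leading).

(a) P = 0.9884 W  (b) Q = -178.8 VAR  (c) S = 178.8 VA  (d) PF = 0.005528 (leading)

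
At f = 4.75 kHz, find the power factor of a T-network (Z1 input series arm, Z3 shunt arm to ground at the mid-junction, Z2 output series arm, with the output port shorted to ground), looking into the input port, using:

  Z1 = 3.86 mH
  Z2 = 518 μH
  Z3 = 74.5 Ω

Step 1 — Angular frequency: ω = 2π·f = 2π·4750 = 2.985e+04 rad/s.
Step 2 — Component impedances:
  Z1: Z = jωL = j·2.985e+04·0.00386 = 0 + j115.2 Ω
  Z2: Z = jωL = j·2.985e+04·0.000518 = 0 + j15.46 Ω
  Z3: Z = R = 74.5 Ω
Step 3 — With the output port shorted to ground, the output series arm Z2 runs from the junction to ground; the shunt arm Z3 also runs from the junction to ground. They appear in parallel: Z3 || Z2 = 3.076 + j14.82 Ω.
Step 4 — Series with input arm Z1: Z_in = Z1 + (Z3 || Z2) = 3.076 + j130 Ω = 130.1∠88.6° Ω.
Step 5 — Power factor: PF = cos(φ) = Re(Z)/|Z| = 3.0757/130.06 = 0.02365.
Step 6 — Type: Im(Z) = 130 ⇒ lagging (phase φ = 88.6°).

PF = 0.02365 (lagging, φ = 88.6°)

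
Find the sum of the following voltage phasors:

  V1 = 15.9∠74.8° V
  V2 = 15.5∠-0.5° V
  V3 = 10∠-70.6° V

Step 1 — Convert each phasor to rectangular form:
  V1 = 15.9·(cos(74.8°) + j·sin(74.8°)) = 4.169 + j15.34 V
  V2 = 15.5·(cos(-0.5°) + j·sin(-0.5°)) = 15.5 - j0.1353 V
  V3 = 10·(cos(-70.6°) + j·sin(-70.6°)) = 3.322 - j9.432 V
Step 2 — Sum components: V_total = 22.99 + j5.776 V.
Step 3 — Convert to polar: |V_total| = 23.7 V, ∠V_total = 14.1°.

V_total = 23.7∠14.1° V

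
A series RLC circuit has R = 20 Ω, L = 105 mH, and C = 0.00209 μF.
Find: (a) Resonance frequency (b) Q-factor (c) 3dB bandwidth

Step 1 — Resonance: ω₀ = 1/√(LC) = 1/√(0.105·2.09e-09) = 6.75e+04 rad/s.
Step 2 — f₀ = ω₀/(2π) = 1.074e+04 Hz.
Step 3 — Series Q: Q = ω₀L/R = 6.75e+04·0.105/20 = 354.4.
Step 4 — Bandwidth: Δω = ω₀/Q = 190.5 rad/s; BW = Δω/(2π) = 30.32 Hz.

(a) f₀ = 1.074e+04 Hz  (b) Q = 354.4  (c) BW = 30.32 Hz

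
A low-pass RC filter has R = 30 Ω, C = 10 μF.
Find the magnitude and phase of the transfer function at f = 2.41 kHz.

Step 1 — Angular frequency: ω = 2π·2410 = 1.514e+04 rad/s.
Step 2 — Transfer function: H(jω) = 1/(1 + jωRC).
Step 3 — Denominator: 1 + jωRC = 1 + j·1.514e+04·30·1e-05 = 1 + j4.543.
Step 4 — H = 0.04622 - j0.21.
Step 5 — Magnitude: |H| = 0.215 (-13.4 dB); phase: φ = -77.6°.

|H| = 0.215 (-13.4 dB), φ = -77.6°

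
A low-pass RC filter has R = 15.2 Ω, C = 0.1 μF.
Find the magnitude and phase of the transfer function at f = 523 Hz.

Step 1 — Angular frequency: ω = 2π·523 = 3286 rad/s.
Step 2 — Transfer function: H(jω) = 1/(1 + jωRC).
Step 3 — Denominator: 1 + jωRC = 1 + j·3286·15.2·1e-07 = 1 + j0.004995.
Step 4 — H = 1 - j0.004995.
Step 5 — Magnitude: |H| = 1 (-0.0 dB); phase: φ = -0.3°.

|H| = 1 (-0.0 dB), φ = -0.3°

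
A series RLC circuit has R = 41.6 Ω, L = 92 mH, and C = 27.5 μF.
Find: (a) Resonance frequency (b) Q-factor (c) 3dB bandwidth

Step 1 — Resonance: ω₀ = 1/√(LC) = 1/√(0.092·2.75e-05) = 628.7 rad/s.
Step 2 — f₀ = ω₀/(2π) = 100.1 Hz.
Step 3 — Series Q: Q = ω₀L/R = 628.7·0.092/41.6 = 1.39.
Step 4 — Bandwidth: Δω = ω₀/Q = 452.2 rad/s; BW = Δω/(2π) = 71.97 Hz.

(a) f₀ = 100.1 Hz  (b) Q = 1.39  (c) BW = 71.97 Hz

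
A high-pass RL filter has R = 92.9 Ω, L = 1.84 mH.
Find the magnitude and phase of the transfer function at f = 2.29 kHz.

Step 1 — Angular frequency: ω = 2π·2290 = 1.439e+04 rad/s.
Step 2 — Transfer function: H(jω) = jωL/(R + jωL).
Step 3 — Numerator jωL = j·26.47; denominator R + jωL = 92.9 + j26.47.
Step 4 — H = 0.07511 + j0.2636.
Step 5 — Magnitude: |H| = 0.2741 (-11.2 dB); phase: φ = 74.1°.

|H| = 0.2741 (-11.2 dB), φ = 74.1°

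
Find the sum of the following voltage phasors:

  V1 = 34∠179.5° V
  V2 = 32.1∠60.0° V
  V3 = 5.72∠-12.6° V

Step 1 — Convert each phasor to rectangular form:
  V1 = 34·(cos(179.5°) + j·sin(179.5°)) = -34 + j0.2967 V
  V2 = 32.1·(cos(60.0°) + j·sin(60.0°)) = 16.05 + j27.8 V
  V3 = 5.72·(cos(-12.6°) + j·sin(-12.6°)) = 5.582 - j1.248 V
Step 2 — Sum components: V_total = -12.37 + j26.85 V.
Step 3 — Convert to polar: |V_total| = 29.56 V, ∠V_total = 114.7°.

V_total = 29.56∠114.7° V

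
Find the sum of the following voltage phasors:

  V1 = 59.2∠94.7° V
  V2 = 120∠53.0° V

Step 1 — Convert each phasor to rectangular form:
  V1 = 59.2·(cos(94.7°) + j·sin(94.7°)) = -4.851 + j59 V
  V2 = 120·(cos(53.0°) + j·sin(53.0°)) = 72.22 + j95.84 V
Step 2 — Sum components: V_total = 67.37 + j154.8 V.
Step 3 — Convert to polar: |V_total| = 168.9 V, ∠V_total = 66.5°.

V_total = 168.9∠66.5° V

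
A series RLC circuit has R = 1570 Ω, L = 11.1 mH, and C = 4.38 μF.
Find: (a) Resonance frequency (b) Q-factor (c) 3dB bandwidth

Step 1 — Resonance: ω₀ = 1/√(LC) = 1/√(0.0111·4.38e-06) = 4535 rad/s.
Step 2 — f₀ = ω₀/(2π) = 721.8 Hz.
Step 3 — Series Q: Q = ω₀L/R = 4535·0.0111/1570 = 0.03206.
Step 4 — Bandwidth: Δω = ω₀/Q = 1.414e+05 rad/s; BW = Δω/(2π) = 2.251e+04 Hz.

(a) f₀ = 721.8 Hz  (b) Q = 0.03206  (c) BW = 2.251e+04 Hz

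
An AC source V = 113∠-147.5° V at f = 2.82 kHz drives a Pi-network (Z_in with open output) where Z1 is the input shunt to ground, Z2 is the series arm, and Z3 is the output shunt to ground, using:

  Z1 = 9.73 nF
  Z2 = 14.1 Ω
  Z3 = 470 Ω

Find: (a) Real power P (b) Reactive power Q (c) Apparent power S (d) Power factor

Step 1 — Angular frequency: ω = 2π·f = 2π·2820 = 1.772e+04 rad/s.
Step 2 — Component impedances:
  Z1: Z = 1/(jωC) = -j/(ω·C) = 0 - j5800 Ω
  Z2: Z = R = 14.1 Ω
  Z3: Z = R = 470 Ω
Step 3 — With open output, the series arm Z2 and the output shunt Z3 appear in series to ground: Z2 + Z3 = 484.1 Ω.
Step 4 — Parallel with input shunt Z1: Z_in = Z1 || (Z2 + Z3) = 480.8 - j40.12 Ω = 482.4∠-4.8° Ω.
Step 5 — Source phasor: V = 113∠-147.5° V = -95.3 - j60.71 V.
Step 6 — Current: I = V / Z = -0.1864 - j0.1418 A = 0.2342∠-142.7° A.
Step 7 — Complex power: S = V·I* = 26.38 - j2.201 VA.
Step 8 — Real power: P = Re(S) = 26.38 W.
Step 9 — Reactive power: Q = Im(S) = -2.201 VAR.
Step 10 — Apparent power: |S| = 26.47 VA.
Step 11 — Power factor: PF = P/|S| = 0.9965 (leading).

(a) P = 26.38 W  (b) Q = -2.201 VAR  (c) S = 26.47 VA  (d) PF = 0.9965 (leading)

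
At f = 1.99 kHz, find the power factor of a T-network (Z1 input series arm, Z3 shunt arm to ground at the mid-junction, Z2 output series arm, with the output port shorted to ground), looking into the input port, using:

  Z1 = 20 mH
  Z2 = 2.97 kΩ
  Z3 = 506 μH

Step 1 — Angular frequency: ω = 2π·f = 2π·1990 = 1.25e+04 rad/s.
Step 2 — Component impedances:
  Z1: Z = jωL = j·1.25e+04·0.02 = 0 + j250.1 Ω
  Z2: Z = R = 2970 Ω
  Z3: Z = jωL = j·1.25e+04·0.000506 = 0 + j6.327 Ω
Step 3 — With the output port shorted to ground, the output series arm Z2 runs from the junction to ground; the shunt arm Z3 also runs from the junction to ground. They appear in parallel: Z3 || Z2 = 0.01348 + j6.327 Ω.
Step 4 — Series with input arm Z1: Z_in = Z1 + (Z3 || Z2) = 0.01348 + j256.4 Ω = 256.4∠90.0° Ω.
Step 5 — Power factor: PF = cos(φ) = Re(Z)/|Z| = 0.013477/256.4 = 5.256e-05.
Step 6 — Type: Im(Z) = 256.4 ⇒ lagging (phase φ = 90.0°).

PF = 5.256e-05 (lagging, φ = 90.0°)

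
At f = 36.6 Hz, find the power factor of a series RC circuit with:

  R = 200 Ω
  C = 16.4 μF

Step 1 — Angular frequency: ω = 2π·f = 2π·36.6 = 230 rad/s.
Step 2 — Component impedances:
  R: Z = R = 200 Ω
  C: Z = 1/(jωC) = -j/(ω·C) = 0 - j265.2 Ω
Step 3 — Series combination: Z_total = R + C = 200 - j265.2 Ω = 332.1∠-53.0° Ω.
Step 4 — Power factor: PF = cos(φ) = Re(Z)/|Z| = 200/332.1 = 0.6022.
Step 5 — Type: Im(Z) = -265.2 ⇒ leading (phase φ = -53.0°).

PF = 0.6022 (leading, φ = -53.0°)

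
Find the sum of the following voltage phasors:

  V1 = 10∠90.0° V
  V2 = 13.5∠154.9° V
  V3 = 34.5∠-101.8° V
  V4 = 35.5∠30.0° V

Step 1 — Convert each phasor to rectangular form:
  V1 = 10·(cos(90.0°) + j·sin(90.0°)) = 0 + j10 V
  V2 = 13.5·(cos(154.9°) + j·sin(154.9°)) = -12.23 + j5.727 V
  V3 = 34.5·(cos(-101.8°) + j·sin(-101.8°)) = -7.055 - j33.77 V
  V4 = 35.5·(cos(30.0°) + j·sin(30.0°)) = 30.74 + j17.75 V
Step 2 — Sum components: V_total = 11.46 - j0.2942 V.
Step 3 — Convert to polar: |V_total| = 11.47 V, ∠V_total = -1.5°.

V_total = 11.47∠-1.5° V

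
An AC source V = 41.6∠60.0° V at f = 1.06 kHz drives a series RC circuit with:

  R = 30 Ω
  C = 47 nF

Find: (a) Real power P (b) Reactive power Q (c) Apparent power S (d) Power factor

Step 1 — Angular frequency: ω = 2π·f = 2π·1060 = 6660 rad/s.
Step 2 — Component impedances:
  R: Z = R = 30 Ω
  C: Z = 1/(jωC) = -j/(ω·C) = 0 - j3195 Ω
Step 3 — Series combination: Z_total = R + C = 30 - j3195 Ω = 3195∠-89.5° Ω.
Step 4 — Source phasor: V = 41.6∠60.0° V = 20.8 + j36.03 V.
Step 5 — Current: I = V / Z = -0.01122 + j0.006616 A = 0.01302∠149.5° A.
Step 6 — Complex power: S = V·I* = 0.005087 - j0.5417 VA.
Step 7 — Real power: P = Re(S) = 0.005087 W.
Step 8 — Reactive power: Q = Im(S) = -0.5417 VAR.
Step 9 — Apparent power: |S| = 0.5417 VA.
Step 10 — Power factor: PF = P/|S| = 0.00939 (leading).

(a) P = 0.005087 W  (b) Q = -0.5417 VAR  (c) S = 0.5417 VA  (d) PF = 0.00939 (leading)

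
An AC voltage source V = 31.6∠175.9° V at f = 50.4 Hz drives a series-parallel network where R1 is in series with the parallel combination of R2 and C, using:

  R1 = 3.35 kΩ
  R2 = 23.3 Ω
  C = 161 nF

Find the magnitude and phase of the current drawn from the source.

Step 1 — Angular frequency: ω = 2π·f = 2π·50.4 = 316.7 rad/s.
Step 2 — Component impedances:
  R1: Z = R = 3350 Ω
  R2: Z = R = 23.3 Ω
  C: Z = 1/(jωC) = -j/(ω·C) = 0 - j1.961e+04 Ω
Step 3 — Parallel branch: R2 || C = 1/(1/R2 + 1/C) = 23.3 - j0.02768 Ω.
Step 4 — Series with R1: Z_total = R1 + (R2 || C) = 3373 - j0.02768 Ω = 3373∠-0.0° Ω.
Step 5 — Source phasor: V = 31.6∠175.9° V = -31.52 + j2.259 V.
Step 6 — Ohm's law: I = V / Z_total = (-31.52 + j2.259) / (3373 - j0.02768) = -0.009344 + j0.0006697 A.
Step 7 — Convert to polar: |I| = 0.009368 A, ∠I = 175.9°.

I = 0.009368∠175.9° A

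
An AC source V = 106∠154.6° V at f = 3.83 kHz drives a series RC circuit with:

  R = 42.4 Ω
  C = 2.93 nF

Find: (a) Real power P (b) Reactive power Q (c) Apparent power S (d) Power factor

Step 1 — Angular frequency: ω = 2π·f = 2π·3830 = 2.406e+04 rad/s.
Step 2 — Component impedances:
  R: Z = R = 42.4 Ω
  C: Z = 1/(jωC) = -j/(ω·C) = 0 - j1.418e+04 Ω
Step 3 — Series combination: Z_total = R + C = 42.4 - j1.418e+04 Ω = 1.418e+04∠-89.8° Ω.
Step 4 — Source phasor: V = 106∠154.6° V = -95.75 + j45.47 V.
Step 5 — Current: I = V / Z = -0.003226 - j0.006742 A = 0.007474∠-115.6° A.
Step 6 — Complex power: S = V·I* = 0.002368 - j0.7922 VA.
Step 7 — Real power: P = Re(S) = 0.002368 W.
Step 8 — Reactive power: Q = Im(S) = -0.7922 VAR.
Step 9 — Apparent power: |S| = 0.7922 VA.
Step 10 — Power factor: PF = P/|S| = 0.00299 (leading).

(a) P = 0.002368 W  (b) Q = -0.7922 VAR  (c) S = 0.7922 VA  (d) PF = 0.00299 (leading)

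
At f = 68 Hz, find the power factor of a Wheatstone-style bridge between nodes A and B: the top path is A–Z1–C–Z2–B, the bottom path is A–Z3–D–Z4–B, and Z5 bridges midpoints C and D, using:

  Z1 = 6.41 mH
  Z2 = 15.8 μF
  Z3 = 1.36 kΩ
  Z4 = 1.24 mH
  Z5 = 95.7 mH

Step 1 — Angular frequency: ω = 2π·f = 2π·68 = 427.3 rad/s.
Step 2 — Component impedances:
  Z1: Z = jωL = j·427.3·0.00641 = 0 + j2.739 Ω
  Z2: Z = 1/(jωC) = -j/(ω·C) = 0 - j148.1 Ω
  Z3: Z = R = 1360 Ω
  Z4: Z = jωL = j·427.3·0.00124 = 0 + j0.5298 Ω
  Z5: Z = jωL = j·427.3·0.0957 = 0 + j40.89 Ω
Step 3 — Bridge requires nodal analysis (the Z5 bridge couples midpoints C and D, so the two paths cannot be reduced to a simple series/parallel combination). Setting node B to ground and injecting 1 A at node A, the 3-node admittance system at A, C, D solves to V_A = Z_AB = 2.598 + j60.12 Ω = 60.17∠87.5° Ω.
Step 4 — Power factor: PF = cos(φ) = Re(Z)/|Z| = 2.5979/60.175 = 0.04317.
Step 5 — Type: Im(Z) = 60.12 ⇒ lagging (phase φ = 87.5°).

PF = 0.04317 (lagging, φ = 87.5°)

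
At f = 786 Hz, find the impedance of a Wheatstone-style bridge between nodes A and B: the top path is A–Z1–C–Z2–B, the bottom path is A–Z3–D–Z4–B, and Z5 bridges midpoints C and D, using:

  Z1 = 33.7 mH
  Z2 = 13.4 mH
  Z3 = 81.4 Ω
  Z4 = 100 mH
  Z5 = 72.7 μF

Step 1 — Angular frequency: ω = 2π·f = 2π·786 = 4939 rad/s.
Step 2 — Component impedances:
  Z1: Z = jωL = j·4939·0.0337 = 0 + j166.4 Ω
  Z2: Z = jωL = j·4939·0.0134 = 0 + j66.18 Ω
  Z3: Z = R = 81.4 Ω
  Z4: Z = jωL = j·4939·0.1 = 0 + j493.9 Ω
  Z5: Z = 1/(jωC) = -j/(ω·C) = 0 - j2.785 Ω
Step 3 — Bridge requires nodal analysis (the Z5 bridge couples midpoints C and D, so the two paths cannot be reduced to a simple series/parallel combination). Setting node B to ground and injecting 1 A at node A, the 3-node admittance system at A, C, D solves to V_A = Z_AB = 67.24 + j89.59 Ω = 112∠53.1° Ω.

Z = 67.24 + j89.59 Ω = 112∠53.1° Ω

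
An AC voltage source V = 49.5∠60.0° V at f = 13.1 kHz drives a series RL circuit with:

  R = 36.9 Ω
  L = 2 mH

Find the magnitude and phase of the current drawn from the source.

Step 1 — Angular frequency: ω = 2π·f = 2π·1.31e+04 = 8.231e+04 rad/s.
Step 2 — Component impedances:
  R: Z = R = 36.9 Ω
  L: Z = jωL = j·8.231e+04·0.002 = 0 + j164.6 Ω
Step 3 — Series combination: Z_total = R + L = 36.9 + j164.6 Ω = 168.7∠77.4° Ω.
Step 4 — Source phasor: V = 49.5∠60.0° V = 24.75 + j42.87 V.
Step 5 — Ohm's law: I = V / Z_total = (24.75 + j42.87) / (36.9 + j164.6) = 0.28 - j0.08758 A.
Step 6 — Convert to polar: |I| = 0.2934 A, ∠I = -17.4°.

I = 0.2934∠-17.4° A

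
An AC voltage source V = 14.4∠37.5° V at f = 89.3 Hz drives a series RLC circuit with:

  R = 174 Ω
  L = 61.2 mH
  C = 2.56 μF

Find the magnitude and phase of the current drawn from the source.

Step 1 — Angular frequency: ω = 2π·f = 2π·89.3 = 561.1 rad/s.
Step 2 — Component impedances:
  R: Z = R = 174 Ω
  L: Z = jωL = j·561.1·0.0612 = 0 + j34.34 Ω
  C: Z = 1/(jωC) = -j/(ω·C) = 0 - j696.2 Ω
Step 3 — Series combination: Z_total = R + L + C = 174 - j661.9 Ω = 684.3∠-75.3° Ω.
Step 4 — Source phasor: V = 14.4∠37.5° V = 11.42 + j8.766 V.
Step 5 — Ohm's law: I = V / Z_total = (11.42 + j8.766) / (174 - j661.9) = -0.008144 + j0.0194 A.
Step 6 — Convert to polar: |I| = 0.02104 A, ∠I = 112.8°.

I = 0.02104∠112.8° A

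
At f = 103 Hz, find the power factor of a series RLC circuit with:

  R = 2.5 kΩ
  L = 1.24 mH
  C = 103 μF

Step 1 — Angular frequency: ω = 2π·f = 2π·103 = 647.2 rad/s.
Step 2 — Component impedances:
  R: Z = R = 2500 Ω
  L: Z = jωL = j·647.2·0.00124 = 0 + j0.8025 Ω
  C: Z = 1/(jωC) = -j/(ω·C) = 0 - j15 Ω
Step 3 — Series combination: Z_total = R + L + C = 2500 - j14.2 Ω = 2500∠-0.3° Ω.
Step 4 — Power factor: PF = cos(φ) = Re(Z)/|Z| = 2500/2500 = 1.
Step 5 — Type: Im(Z) = -14.2 ⇒ leading (phase φ = -0.3°).

PF = 1 (leading, φ = -0.3°)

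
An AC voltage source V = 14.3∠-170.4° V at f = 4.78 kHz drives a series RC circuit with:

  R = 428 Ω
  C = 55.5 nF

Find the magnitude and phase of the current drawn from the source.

Step 1 — Angular frequency: ω = 2π·f = 2π·4780 = 3.003e+04 rad/s.
Step 2 — Component impedances:
  R: Z = R = 428 Ω
  C: Z = 1/(jωC) = -j/(ω·C) = 0 - j599.9 Ω
Step 3 — Series combination: Z_total = R + C = 428 - j599.9 Ω = 737∠-54.5° Ω.
Step 4 — Source phasor: V = 14.3∠-170.4° V = -14.1 - j2.385 V.
Step 5 — Ohm's law: I = V / Z_total = (-14.1 - j2.385) / (428 - j599.9) = -0.008477 - j0.01745 A.
Step 6 — Convert to polar: |I| = 0.0194 A, ∠I = -115.9°.

I = 0.0194∠-115.9° A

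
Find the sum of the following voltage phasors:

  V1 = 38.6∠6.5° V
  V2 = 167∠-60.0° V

Step 1 — Convert each phasor to rectangular form:
  V1 = 38.6·(cos(6.5°) + j·sin(6.5°)) = 38.35 + j4.37 V
  V2 = 167·(cos(-60.0°) + j·sin(-60.0°)) = 83.5 - j144.6 V
Step 2 — Sum components: V_total = 121.9 - j140.3 V.
Step 3 — Convert to polar: |V_total| = 185.8 V, ∠V_total = -49.0°.

V_total = 185.8∠-49.0° V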